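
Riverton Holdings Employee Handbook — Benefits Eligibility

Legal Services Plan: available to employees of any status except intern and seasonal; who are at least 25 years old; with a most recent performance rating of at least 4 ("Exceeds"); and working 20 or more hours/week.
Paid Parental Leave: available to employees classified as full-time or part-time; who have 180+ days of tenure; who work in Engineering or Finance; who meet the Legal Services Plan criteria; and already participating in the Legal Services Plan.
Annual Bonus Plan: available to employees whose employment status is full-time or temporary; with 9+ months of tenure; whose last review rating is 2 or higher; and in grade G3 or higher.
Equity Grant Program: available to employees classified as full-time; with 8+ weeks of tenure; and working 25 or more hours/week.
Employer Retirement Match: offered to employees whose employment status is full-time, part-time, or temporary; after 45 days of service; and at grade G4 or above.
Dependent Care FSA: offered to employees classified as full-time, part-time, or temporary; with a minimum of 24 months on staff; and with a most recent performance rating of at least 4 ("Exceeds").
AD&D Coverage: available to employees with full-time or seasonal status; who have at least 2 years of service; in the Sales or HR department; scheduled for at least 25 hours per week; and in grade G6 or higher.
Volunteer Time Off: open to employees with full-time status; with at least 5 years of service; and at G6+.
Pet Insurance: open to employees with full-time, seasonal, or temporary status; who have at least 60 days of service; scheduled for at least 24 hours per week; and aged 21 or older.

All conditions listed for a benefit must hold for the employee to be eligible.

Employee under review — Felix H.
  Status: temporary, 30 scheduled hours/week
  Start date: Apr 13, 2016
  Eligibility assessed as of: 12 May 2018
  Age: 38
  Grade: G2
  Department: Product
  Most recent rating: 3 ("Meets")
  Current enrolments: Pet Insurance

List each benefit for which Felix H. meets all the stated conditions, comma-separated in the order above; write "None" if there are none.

Service from Apr 13, 2016 to 12 May 2018: 759 days.
Legal Services Plan — status temporary ✓ (not excluded); age 38 ≥ 25 ✓; rating 3 < 4 ✗ → not eligible.
Paid Parental Leave — status temporary ✗ (requires full-time or part-time) → not eligible.
Annual Bonus Plan — status temporary ✓; service 759 days ≥ 9 months (≈270 days) ✓; rating 3 ≥ 2 ✓; grade G2 < G3 ✗ → not eligible.
Equity Grant Program — status temporary ✗ (requires full-time) → not eligible.
Employer Retirement Match — status temporary ✓; service 759 days ≥ 45 days ✓; grade G2 < G4 ✗ → not eligible.
Dependent Care FSA — status temporary ✓; service 759 days ≥ 24 months (≈720 days) ✓; rating 3 < 4 ✗ → not eligible.
AD&D Coverage — status temporary ✗ (requires full-time or seasonal) → not eligible.
Volunteer Time Off — status temporary ✗ (requires full-time) → not eligible.
Pet Insurance — status temporary ✓; service 759 days ≥ 60 days ✓; 30 hrs/wk ≥ 24 ✓; age 38 ≥ 21 ✓ → eligible.

Pet Insurance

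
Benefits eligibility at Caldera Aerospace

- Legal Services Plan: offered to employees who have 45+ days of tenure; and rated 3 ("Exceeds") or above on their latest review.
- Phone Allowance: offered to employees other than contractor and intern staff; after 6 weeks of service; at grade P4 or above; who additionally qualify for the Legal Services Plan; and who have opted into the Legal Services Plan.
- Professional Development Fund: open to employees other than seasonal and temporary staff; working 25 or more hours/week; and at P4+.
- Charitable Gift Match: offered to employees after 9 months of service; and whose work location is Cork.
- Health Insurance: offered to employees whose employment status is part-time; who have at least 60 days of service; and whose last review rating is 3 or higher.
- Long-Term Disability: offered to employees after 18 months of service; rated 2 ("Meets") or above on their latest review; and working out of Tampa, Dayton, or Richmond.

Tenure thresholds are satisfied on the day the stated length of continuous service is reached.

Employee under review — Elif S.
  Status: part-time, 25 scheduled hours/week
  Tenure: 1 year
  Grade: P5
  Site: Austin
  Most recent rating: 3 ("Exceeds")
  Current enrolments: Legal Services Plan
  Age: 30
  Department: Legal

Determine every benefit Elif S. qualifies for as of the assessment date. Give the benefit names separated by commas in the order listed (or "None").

Legal Services Plan — service 1 year ≥ 45 days ✓; rating 3 ≥ 3 ✓ → eligible.
Phone Allowance — status part-time ✓ (not excluded); service 1 year ≥ 6 weeks (≈42 days) ✓; grade P5 ≥ P4 ✓; eligible for Legal Services Plan ✓; enrolled in Legal Services Plan ✓ → eligible.
Professional Development Fund — status part-time ✓ (not excluded); 25 hrs/wk ≥ 25 ✓; grade P5 ≥ P4 ✓ → eligible.
Charitable Gift Match — service 1 year ≥ 9 months (≈270 days) ✓; site Austin ✗ (not Cork) → not eligible.
Health Insurance — status part-time ✓; service 1 year ≥ 60 days ✓; rating 3 ≥ 3 ✓ → eligible.
Long-Term Disability — service 1 year < 18 months (≈540 days) ✗ → not eligible.

Legal Services Plan, Phone Allowance, Professional Development Fund, Health Insurance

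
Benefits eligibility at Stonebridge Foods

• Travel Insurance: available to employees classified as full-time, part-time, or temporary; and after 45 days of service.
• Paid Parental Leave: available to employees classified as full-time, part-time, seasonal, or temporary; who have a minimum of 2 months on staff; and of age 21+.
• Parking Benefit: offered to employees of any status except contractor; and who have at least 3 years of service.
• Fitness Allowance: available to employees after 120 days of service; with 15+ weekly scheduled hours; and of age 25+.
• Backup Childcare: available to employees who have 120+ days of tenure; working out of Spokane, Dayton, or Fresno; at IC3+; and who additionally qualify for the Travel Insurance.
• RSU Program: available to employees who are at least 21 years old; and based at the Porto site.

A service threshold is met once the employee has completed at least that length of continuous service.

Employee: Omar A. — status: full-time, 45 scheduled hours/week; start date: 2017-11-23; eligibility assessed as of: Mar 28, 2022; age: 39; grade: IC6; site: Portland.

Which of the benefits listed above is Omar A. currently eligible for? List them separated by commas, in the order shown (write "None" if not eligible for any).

Service from 2017-11-23 to Mar 28, 2022: 1586 days.
Travel Insurance — status full-time ✓; service 1586 days ≥ 45 days ✓ → eligible.
Paid Parental Leave — status full-time ✓; service 1586 days ≥ 2 months (≈60 days) ✓; age 39 ≥ 21 ✓ → eligible.
Parking Benefit — status full-time ✓ (not excluded); service 1586 days ≥ 3 years (≈1095 days) ✓ → eligible.
Fitness Allowance — service 1586 days ≥ 120 days ✓; 45 hrs/wk ≥ 15 ✓; age 39 ≥ 25 ✓ → eligible.
Backup Childcare — service 1586 days ≥ 120 days ✓; site Portland ✗ (not Spokane, Dayton, or Fresno) → not eligible.
RSU Program — age 39 ≥ 21 ✓; site Portland ✗ (not Porto) → not eligible.

Travel Insurance, Paid Parental Leave, Parking Benefit, Fitness Allowance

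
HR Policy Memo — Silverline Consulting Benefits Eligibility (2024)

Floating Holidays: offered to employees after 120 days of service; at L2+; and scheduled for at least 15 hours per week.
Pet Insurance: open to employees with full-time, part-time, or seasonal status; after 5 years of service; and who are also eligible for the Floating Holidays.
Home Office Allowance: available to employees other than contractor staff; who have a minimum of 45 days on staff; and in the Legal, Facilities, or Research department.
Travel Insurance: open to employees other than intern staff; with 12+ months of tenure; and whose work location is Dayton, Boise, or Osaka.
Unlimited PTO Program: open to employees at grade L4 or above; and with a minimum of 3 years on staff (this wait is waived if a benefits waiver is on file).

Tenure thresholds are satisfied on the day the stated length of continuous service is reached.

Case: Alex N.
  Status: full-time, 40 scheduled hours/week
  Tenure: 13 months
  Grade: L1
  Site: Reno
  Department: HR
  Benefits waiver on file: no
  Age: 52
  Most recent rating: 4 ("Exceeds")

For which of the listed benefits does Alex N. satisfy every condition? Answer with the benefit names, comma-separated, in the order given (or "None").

None

Floating Holidays — service 13 months ≥ 120 days ✓; grade L1 < L2 ✗ → not eligible.
Pet Insurance — status full-time ✓; service 13 months < 5 years (≈1825 days) ✗ → not eligible.
Home Office Allowance — status full-time ✓ (not excluded); service 13 months ≥ 45 days ✓; dept HR ✗ → not eligible.
Travel Insurance — status full-time ✓ (not excluded); service 13 months ≥ 12 months ✓; site Reno ✗ (not Dayton, Boise, or Osaka) → not eligible.
Unlimited PTO Program — grade L1 < L4 ✗ → not eligible.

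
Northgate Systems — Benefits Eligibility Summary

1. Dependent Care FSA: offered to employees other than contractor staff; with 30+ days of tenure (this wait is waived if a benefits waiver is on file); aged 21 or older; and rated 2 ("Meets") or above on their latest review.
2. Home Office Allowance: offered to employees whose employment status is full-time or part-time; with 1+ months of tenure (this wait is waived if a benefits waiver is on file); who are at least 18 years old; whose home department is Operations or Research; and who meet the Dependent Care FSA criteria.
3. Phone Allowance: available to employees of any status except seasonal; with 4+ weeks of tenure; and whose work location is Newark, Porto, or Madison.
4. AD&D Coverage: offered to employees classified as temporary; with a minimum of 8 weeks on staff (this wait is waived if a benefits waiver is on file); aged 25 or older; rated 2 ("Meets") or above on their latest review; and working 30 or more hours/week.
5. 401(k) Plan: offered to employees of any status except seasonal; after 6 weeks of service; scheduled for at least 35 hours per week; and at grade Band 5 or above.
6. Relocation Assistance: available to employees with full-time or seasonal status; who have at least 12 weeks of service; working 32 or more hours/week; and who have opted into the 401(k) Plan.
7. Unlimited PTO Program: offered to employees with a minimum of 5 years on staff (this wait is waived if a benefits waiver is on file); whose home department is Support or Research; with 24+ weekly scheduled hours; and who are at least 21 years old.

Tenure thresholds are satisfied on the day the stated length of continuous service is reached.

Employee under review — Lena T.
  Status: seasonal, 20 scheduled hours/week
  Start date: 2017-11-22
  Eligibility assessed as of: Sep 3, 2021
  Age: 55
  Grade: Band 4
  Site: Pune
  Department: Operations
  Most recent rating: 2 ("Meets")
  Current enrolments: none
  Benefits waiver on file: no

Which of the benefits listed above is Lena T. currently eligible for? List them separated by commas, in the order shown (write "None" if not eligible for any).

Dependent Care FSA

Service from 2017-11-22 to Sep 3, 2021: 1381 days.
Dependent Care FSA — status seasonal ✓ (not excluded); no waiver, service 1381 days ≥ 30 days ✓; age 55 ≥ 21 ✓; rating 2 ≥ 2 ✓ → eligible.
Home Office Allowance — status seasonal ✗ (requires full-time or part-time) → not eligible.
Phone Allowance — status seasonal ✗ (excluded) → not eligible.
AD&D Coverage — status seasonal ✗ (requires temporary) → not eligible.
401(k) Plan — status seasonal ✗ (excluded) → not eligible.
Relocation Assistance — status seasonal ✓; service 1381 days ≥ 12 weeks (≈84 days) ✓; 20 hrs/wk < 32 ✗ → not eligible.
Unlimited PTO Program — no waiver, service 1381 days < 5 years (≈1825 days) ✗ → not eligible.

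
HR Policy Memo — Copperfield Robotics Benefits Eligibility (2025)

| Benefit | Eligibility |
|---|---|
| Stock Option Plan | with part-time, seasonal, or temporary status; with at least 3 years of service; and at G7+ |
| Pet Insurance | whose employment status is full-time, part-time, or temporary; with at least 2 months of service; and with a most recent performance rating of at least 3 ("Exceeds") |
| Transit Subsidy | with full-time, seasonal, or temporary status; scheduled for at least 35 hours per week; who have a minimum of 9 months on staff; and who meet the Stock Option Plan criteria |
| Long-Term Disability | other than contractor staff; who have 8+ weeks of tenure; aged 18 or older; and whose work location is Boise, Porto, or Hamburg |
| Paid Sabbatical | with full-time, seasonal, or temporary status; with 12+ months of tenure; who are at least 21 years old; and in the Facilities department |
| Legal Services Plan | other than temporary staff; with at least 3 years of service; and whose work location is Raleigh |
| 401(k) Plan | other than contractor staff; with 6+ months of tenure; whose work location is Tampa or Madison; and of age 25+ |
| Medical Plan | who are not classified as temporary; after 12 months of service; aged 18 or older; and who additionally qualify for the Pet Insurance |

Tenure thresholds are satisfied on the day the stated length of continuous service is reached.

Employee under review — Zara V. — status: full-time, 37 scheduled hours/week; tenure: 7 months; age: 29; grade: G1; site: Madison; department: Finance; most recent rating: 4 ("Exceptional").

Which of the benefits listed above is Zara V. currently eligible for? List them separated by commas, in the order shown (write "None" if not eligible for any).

Pet Insurance, 401(k) Plan

Stock Option Plan — status full-time ✗ (requires part-time, seasonal, or temporary) → not eligible.
Pet Insurance — status full-time ✓; service 7 months ≥ 2 months ✓; rating 4 ≥ 3 ✓ → eligible.
Transit Subsidy — status full-time ✓; 37 hrs/wk ≥ 35 ✓; service 7 months < 9 months ✗ → not eligible.
Long-Term Disability — status full-time ✓ (not excluded); service 7 months ≥ 8 weeks (≈56 days) ✓; age 29 ≥ 18 ✓; site Madison ✗ (not Boise, Porto, or Hamburg) → not eligible.
Paid Sabbatical — status full-time ✓; service 7 months < 12 months ✗ → not eligible.
Legal Services Plan — status full-time ✓ (not excluded); service 7 months < 3 years (≈1095 days) ✗ → not eligible.
401(k) Plan — status full-time ✓ (not excluded); service 7 months ≥ 6 months ✓; site Madison ✓; age 29 ≥ 25 ✓ → eligible.
Medical Plan — status full-time ✓ (not excluded); service 7 months < 12 months ✗ → not eligible.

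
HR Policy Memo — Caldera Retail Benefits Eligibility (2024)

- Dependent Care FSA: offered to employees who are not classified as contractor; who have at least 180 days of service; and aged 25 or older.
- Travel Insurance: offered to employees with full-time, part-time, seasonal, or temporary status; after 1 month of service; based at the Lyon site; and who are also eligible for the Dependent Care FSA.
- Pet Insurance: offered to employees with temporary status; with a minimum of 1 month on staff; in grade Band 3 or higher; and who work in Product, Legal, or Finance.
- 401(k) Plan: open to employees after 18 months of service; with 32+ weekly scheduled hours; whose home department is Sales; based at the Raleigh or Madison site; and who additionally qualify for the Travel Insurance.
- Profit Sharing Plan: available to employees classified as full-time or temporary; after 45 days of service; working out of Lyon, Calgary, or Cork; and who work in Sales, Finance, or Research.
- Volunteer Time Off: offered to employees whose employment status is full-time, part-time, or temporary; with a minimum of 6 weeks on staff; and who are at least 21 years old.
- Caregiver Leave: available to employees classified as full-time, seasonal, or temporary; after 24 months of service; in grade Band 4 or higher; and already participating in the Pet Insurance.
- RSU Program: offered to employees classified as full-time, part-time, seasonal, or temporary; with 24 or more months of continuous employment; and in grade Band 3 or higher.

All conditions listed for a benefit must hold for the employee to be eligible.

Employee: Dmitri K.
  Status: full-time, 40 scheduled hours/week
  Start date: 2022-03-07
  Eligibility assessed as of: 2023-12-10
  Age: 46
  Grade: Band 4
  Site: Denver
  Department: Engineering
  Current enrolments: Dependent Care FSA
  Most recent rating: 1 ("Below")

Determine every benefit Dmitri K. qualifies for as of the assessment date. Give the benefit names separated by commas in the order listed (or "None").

Dependent Care FSA, Volunteer Time Off

Service from 2022-03-07 to 2023-12-10: 643 days.
Dependent Care FSA — status full-time ✓ (not excluded); service 643 days ≥ 180 days ✓; age 46 ≥ 25 ✓ → eligible.
Travel Insurance — status full-time ✓; service 643 days ≥ 1 month (≈30 days) ✓; site Denver ✗ (not Lyon) → not eligible.
Pet Insurance — status full-time ✗ (requires temporary) → not eligible.
401(k) Plan — service 643 days ≥ 18 months (≈540 days) ✓; 40 hrs/wk ≥ 32 ✓; dept Engineering ✗ → not eligible.
Profit Sharing Plan — status full-time ✓; service 643 days ≥ 45 days ✓; site Denver ✗ (not Lyon, Calgary, or Cork) → not eligible.
Volunteer Time Off — status full-time ✓; service 643 days ≥ 6 weeks (≈42 days) ✓; age 46 ≥ 21 ✓ → eligible.
Caregiver Leave — status full-time ✓; service 643 days < 24 months (≈720 days) ✗ → not eligible.
RSU Program — status full-time ✓; service 643 days < 24 months (≈720 days) ✗ → not eligible.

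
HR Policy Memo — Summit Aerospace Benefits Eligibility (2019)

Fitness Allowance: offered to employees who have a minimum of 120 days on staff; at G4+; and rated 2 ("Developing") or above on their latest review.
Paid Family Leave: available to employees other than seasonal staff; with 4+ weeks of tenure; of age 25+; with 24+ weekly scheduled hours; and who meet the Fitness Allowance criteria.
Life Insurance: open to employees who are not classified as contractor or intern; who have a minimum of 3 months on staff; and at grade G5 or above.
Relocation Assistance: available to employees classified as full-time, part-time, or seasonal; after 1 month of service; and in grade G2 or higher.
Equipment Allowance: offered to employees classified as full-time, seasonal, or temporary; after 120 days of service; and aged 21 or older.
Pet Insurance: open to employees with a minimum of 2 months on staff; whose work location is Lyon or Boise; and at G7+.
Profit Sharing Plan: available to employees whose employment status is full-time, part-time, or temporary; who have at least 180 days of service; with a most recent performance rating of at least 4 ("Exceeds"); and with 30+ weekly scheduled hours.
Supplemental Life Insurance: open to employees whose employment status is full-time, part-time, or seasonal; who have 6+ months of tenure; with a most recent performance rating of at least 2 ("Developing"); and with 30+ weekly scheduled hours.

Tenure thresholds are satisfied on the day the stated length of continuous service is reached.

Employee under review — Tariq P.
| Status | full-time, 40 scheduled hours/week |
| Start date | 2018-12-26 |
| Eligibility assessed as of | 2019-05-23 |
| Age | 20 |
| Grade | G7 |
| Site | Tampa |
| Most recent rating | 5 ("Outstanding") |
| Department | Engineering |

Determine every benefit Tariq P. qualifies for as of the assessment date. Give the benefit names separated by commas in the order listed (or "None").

Service from 2018-12-26 to 2019-05-23: 148 days.
Fitness Allowance — service 148 days ≥ 120 days ✓; grade G7 ≥ G4 ✓; rating 5 ≥ 2 ✓ → eligible.
Paid Family Leave — status full-time ✓ (not excluded); service 148 days ≥ 4 weeks (≈28 days) ✓; age 20 < 25 ✗ → not eligible.
Life Insurance — status full-time ✓ (not excluded); service 148 days ≥ 3 months (≈90 days) ✓; grade G7 ≥ G5 ✓ → eligible.
Relocation Assistance — status full-time ✓; service 148 days ≥ 1 month (≈30 days) ✓; grade G7 ≥ G2 ✓ → eligible.
Equipment Allowance — status full-time ✓; service 148 days ≥ 120 days ✓; age 20 < 21 ✗ → not eligible.
Pet Insurance — service 148 days ≥ 2 months (≈60 days) ✓; site Tampa ✗ (not Lyon or Boise) → not eligible.
Profit Sharing Plan — status full-time ✓; service 148 days < 180 days ✗ → not eligible.
Supplemental Life Insurance — status full-time ✓; service 148 days < 6 months (≈180 days) ✗ → not eligible.

Fitness Allowance, Life Insurance, Relocation Assistance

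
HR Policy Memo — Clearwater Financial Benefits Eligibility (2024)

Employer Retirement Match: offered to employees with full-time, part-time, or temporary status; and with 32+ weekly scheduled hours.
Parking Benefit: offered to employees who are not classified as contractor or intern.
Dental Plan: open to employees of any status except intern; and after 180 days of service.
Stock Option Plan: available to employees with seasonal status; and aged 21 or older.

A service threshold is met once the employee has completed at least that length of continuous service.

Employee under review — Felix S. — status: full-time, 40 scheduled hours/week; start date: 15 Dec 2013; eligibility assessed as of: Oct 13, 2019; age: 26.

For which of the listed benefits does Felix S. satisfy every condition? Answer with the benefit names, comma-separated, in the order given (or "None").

Service from 15 Dec 2013 to Oct 13, 2019: 2128 days.
Employer Retirement Match — status full-time ✓; 40 hrs/wk ≥ 32 ✓ → eligible.
Parking Benefit — status full-time ✓ (not excluded) → eligible.
Dental Plan — status full-time ✓ (not excluded); service 2128 days ≥ 180 days ✓ → eligible.
Stock Option Plan — status full-time ✗ (requires seasonal) → not eligible.

Employer Retirement Match, Parking Benefit, Dental Plan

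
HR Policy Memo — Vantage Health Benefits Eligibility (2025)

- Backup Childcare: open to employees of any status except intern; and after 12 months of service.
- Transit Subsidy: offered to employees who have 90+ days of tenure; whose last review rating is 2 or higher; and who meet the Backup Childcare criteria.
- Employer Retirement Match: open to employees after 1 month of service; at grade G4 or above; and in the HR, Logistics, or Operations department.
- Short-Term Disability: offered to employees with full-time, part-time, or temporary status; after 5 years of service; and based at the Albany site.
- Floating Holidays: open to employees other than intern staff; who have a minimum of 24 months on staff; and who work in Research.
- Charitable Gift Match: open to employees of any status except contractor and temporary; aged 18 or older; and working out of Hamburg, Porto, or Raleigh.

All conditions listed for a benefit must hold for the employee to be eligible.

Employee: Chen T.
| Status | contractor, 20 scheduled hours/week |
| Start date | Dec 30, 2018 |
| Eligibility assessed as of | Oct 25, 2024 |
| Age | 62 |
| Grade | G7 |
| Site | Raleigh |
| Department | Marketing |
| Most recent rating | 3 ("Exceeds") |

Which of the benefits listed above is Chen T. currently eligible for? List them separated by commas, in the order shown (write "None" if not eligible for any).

Service from Dec 30, 2018 to Oct 25, 2024: 2126 days.
Backup Childcare — status contractor ✓ (not excluded); service 2126 days ≥ 12 months (≈360 days) ✓ → eligible.
Transit Subsidy — service 2126 days ≥ 90 days ✓; rating 3 ≥ 2 ✓; eligible for Backup Childcare ✓ → eligible.
Employer Retirement Match — service 2126 days ≥ 1 month (≈30 days) ✓; grade G7 ≥ G4 ✓; dept Marketing ✗ → not eligible.
Short-Term Disability — status contractor ✗ (requires full-time, part-time, or temporary) → not eligible.
Floating Holidays — status contractor ✓ (not excluded); service 2126 days ≥ 24 months (≈720 days) ✓; dept Marketing ✗ → not eligible.
Charitable Gift Match — status contractor ✗ (excluded) → not eligible.

Backup Childcare, Transit Subsidy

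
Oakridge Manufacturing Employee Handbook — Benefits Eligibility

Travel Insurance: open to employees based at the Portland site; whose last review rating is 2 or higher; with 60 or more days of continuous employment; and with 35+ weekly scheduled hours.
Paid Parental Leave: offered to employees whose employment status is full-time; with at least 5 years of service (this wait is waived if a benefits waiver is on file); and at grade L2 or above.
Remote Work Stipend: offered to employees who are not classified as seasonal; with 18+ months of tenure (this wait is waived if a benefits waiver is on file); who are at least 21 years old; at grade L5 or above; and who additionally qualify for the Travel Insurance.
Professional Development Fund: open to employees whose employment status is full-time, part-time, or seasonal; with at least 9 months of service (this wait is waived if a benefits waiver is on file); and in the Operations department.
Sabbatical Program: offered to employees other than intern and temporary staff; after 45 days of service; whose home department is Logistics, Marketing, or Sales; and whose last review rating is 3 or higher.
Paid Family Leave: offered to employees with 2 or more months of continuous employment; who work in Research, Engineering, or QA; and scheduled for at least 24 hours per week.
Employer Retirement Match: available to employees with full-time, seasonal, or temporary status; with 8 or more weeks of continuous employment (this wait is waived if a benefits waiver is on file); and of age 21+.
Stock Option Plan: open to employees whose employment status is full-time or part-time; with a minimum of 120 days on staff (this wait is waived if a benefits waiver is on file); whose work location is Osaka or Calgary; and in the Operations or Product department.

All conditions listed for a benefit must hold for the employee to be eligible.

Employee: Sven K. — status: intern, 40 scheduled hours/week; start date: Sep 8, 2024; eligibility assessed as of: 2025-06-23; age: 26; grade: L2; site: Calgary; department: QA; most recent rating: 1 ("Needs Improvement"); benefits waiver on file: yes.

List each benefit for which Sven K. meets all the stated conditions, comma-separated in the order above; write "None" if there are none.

Paid Family Leave

Service from Sep 8, 2024 to 2025-06-23: 288 days.
Travel Insurance — site Calgary ✗ (not Portland) → not eligible.
Paid Parental Leave — status intern ✗ (requires full-time) → not eligible.
Remote Work Stipend — status intern ✓ (not excluded); benefits waiver on file ✓; age 26 ≥ 21 ✓; grade L2 < L5 ✗ → not eligible.
Professional Development Fund — status intern ✗ (requires full-time, part-time, or seasonal) → not eligible.
Sabbatical Program — status intern ✗ (excluded) → not eligible.
Paid Family Leave — service 288 days ≥ 2 months (≈60 days) ✓; dept QA ✓; 40 hrs/wk ≥ 24 ✓ → eligible.
Employer Retirement Match — status intern ✗ (requires full-time, seasonal, or temporary) → not eligible.
Stock Option Plan — status intern ✗ (requires full-time or part-time) → not eligible.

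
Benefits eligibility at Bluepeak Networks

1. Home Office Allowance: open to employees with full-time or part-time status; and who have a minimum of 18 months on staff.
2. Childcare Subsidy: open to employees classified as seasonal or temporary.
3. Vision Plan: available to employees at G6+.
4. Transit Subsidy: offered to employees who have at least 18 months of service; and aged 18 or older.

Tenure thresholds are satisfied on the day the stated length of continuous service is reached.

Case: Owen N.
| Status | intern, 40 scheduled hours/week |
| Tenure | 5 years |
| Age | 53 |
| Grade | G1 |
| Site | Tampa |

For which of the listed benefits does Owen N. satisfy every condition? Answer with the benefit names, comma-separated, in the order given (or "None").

Home Office Allowance — status intern ✗ (requires full-time or part-time) → not eligible.
Childcare Subsidy — status intern ✗ (requires seasonal or temporary) → not eligible.
Vision Plan — grade G1 < G6 ✗ → not eligible.
Transit Subsidy — service 5 years ≥ 18 months (≈540 days) ✓; age 53 ≥ 18 ✓ → eligible.

Transit Subsidy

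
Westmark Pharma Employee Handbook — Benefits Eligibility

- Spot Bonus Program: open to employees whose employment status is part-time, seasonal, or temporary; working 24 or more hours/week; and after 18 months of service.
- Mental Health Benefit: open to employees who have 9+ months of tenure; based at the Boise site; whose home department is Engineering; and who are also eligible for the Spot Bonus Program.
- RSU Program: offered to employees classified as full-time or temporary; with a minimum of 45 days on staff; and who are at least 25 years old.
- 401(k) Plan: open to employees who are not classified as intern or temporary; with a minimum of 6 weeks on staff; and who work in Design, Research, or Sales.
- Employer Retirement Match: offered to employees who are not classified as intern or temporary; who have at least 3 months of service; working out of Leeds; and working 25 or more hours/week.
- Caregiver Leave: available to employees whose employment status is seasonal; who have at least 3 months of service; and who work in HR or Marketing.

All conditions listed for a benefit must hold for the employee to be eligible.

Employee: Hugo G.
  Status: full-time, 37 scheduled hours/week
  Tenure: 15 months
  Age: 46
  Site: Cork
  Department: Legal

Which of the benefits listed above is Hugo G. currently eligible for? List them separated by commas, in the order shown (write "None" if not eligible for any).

Spot Bonus Program — status full-time ✗ (requires part-time, seasonal, or temporary) → not eligible.
Mental Health Benefit — service 15 months ≥ 9 months ✓; site Cork ✗ (not Boise) → not eligible.
RSU Program — status full-time ✓; service 15 months ≥ 45 days ✓; age 46 ≥ 25 ✓ → eligible.
401(k) Plan — status full-time ✓ (not excluded); service 15 months ≥ 6 weeks (≈42 days) ✓; dept Legal ✗ → not eligible.
Employer Retirement Match — status full-time ✓ (not excluded); service 15 months ≥ 3 months ✓; site Cork ✗ (not Leeds) → not eligible.
Caregiver Leave — status full-time ✗ (requires seasonal) → not eligible.

RSU Program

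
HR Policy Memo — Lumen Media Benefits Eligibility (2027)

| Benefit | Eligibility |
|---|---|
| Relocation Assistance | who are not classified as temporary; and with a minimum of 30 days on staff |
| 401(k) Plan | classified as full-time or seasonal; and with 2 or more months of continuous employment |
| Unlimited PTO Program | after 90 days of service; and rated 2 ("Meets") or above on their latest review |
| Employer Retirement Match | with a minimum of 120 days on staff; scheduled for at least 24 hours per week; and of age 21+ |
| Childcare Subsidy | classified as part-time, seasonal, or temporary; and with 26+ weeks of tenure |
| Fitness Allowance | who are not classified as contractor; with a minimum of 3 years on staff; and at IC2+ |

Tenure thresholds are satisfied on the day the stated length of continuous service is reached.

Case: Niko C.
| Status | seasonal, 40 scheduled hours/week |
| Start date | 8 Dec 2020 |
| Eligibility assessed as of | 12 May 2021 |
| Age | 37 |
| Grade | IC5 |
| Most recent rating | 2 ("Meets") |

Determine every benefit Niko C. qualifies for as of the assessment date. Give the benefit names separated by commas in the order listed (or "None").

Relocation Assistance, 401(k) Plan, Unlimited PTO Program, Employer Retirement Match

Service from 8 Dec 2020 to 12 May 2021: 155 days.
Relocation Assistance — status seasonal ✓ (not excluded); service 155 days ≥ 30 days ✓ → eligible.
401(k) Plan — status seasonal ✓; service 155 days ≥ 2 months (≈60 days) ✓ → eligible.
Unlimited PTO Program — service 155 days ≥ 90 days ✓; rating 2 ≥ 2 ✓ → eligible.
Employer Retirement Match — service 155 days ≥ 120 days ✓; 40 hrs/wk ≥ 24 ✓; age 37 ≥ 21 ✓ → eligible.
Childcare Subsidy — status seasonal ✓; service 155 days < 26 weeks (≈182 days) ✗ → not eligible.
Fitness Allowance — status seasonal ✓ (not excluded); service 155 days < 3 years (≈1095 days) ✗ → not eligible.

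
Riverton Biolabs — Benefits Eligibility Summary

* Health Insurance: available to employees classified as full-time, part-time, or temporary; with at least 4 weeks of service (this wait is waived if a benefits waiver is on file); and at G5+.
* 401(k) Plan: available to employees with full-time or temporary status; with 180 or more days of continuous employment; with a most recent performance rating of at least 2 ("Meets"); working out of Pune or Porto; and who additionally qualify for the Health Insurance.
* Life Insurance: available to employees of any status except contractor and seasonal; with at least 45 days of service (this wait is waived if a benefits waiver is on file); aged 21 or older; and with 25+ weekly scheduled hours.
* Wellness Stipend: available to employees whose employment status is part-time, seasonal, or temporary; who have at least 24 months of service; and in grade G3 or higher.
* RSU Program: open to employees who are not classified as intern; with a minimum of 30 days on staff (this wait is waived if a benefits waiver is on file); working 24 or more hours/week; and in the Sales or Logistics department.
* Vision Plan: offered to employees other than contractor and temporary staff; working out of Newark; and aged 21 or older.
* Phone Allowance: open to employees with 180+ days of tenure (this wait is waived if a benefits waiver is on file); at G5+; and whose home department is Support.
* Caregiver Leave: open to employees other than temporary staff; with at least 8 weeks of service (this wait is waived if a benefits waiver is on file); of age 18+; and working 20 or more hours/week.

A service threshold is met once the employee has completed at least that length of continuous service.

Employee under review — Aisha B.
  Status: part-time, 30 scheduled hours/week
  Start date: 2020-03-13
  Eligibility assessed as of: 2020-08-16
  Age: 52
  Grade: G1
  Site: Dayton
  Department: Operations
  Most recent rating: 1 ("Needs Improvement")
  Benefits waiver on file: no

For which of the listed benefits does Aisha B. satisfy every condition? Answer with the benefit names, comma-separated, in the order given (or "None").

Service from 2020-03-13 to 2020-08-16: 156 days.
Health Insurance — status part-time ✓; no waiver, service 156 days ≥ 4 weeks (≈28 days) ✓; grade G1 < G5 ✗ → not eligible.
401(k) Plan — status part-time ✗ (requires full-time or temporary) → not eligible.
Life Insurance — status part-time ✓ (not excluded); no waiver, service 156 days ≥ 45 days ✓; age 52 ≥ 21 ✓; 30 hrs/wk ≥ 25 ✓ → eligible.
Wellness Stipend — status part-time ✓; service 156 days < 24 months (≈720 days) ✗ → not eligible.
RSU Program — status part-time ✓ (not excluded); no waiver, service 156 days ≥ 30 days ✓; 30 hrs/wk ≥ 24 ✓; dept Operations ✗ → not eligible.
Vision Plan — status part-time ✓ (not excluded); site Dayton ✗ (not Newark) → not eligible.
Phone Allowance — no waiver, service 156 days < 180 days ✗ → not eligible.
Caregiver Leave — status part-time ✓ (not excluded); no waiver, service 156 days ≥ 8 weeks (≈56 days) ✓; age 52 ≥ 18 ✓; 30 hrs/wk ≥ 20 ✓ → eligible.

Life Insurance, Caregiver Leave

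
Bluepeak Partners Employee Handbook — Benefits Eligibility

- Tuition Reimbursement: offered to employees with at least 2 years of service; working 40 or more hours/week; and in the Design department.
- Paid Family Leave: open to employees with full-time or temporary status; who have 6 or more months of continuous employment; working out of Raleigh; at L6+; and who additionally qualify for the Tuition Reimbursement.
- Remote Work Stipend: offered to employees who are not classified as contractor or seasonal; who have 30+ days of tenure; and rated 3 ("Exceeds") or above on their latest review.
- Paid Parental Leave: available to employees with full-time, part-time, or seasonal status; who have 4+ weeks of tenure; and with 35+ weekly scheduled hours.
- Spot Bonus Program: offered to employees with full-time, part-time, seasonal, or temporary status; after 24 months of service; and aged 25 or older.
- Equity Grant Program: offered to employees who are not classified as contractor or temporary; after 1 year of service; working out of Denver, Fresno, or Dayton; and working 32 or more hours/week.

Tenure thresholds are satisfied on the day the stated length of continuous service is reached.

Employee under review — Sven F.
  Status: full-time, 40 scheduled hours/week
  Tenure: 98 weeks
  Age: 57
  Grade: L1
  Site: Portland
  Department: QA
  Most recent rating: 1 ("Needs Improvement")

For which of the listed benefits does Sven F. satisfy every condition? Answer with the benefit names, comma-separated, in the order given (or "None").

Paid Parental Leave

Tuition Reimbursement — service 98 weeks < 2 years (≈730 days) ✗ → not eligible.
Paid Family Leave — status full-time ✓; service 98 weeks ≥ 6 months (≈180 days) ✓; site Portland ✗ (not Raleigh) → not eligible.
Remote Work Stipend — status full-time ✓ (not excluded); service 98 weeks ≥ 30 days ✓; rating 1 < 3 ✗ → not eligible.
Paid Parental Leave — status full-time ✓; service 98 weeks ≥ 4 weeks ✓; 40 hrs/wk ≥ 35 ✓ → eligible.
Spot Bonus Program — status full-time ✓; service 98 weeks < 24 months (≈720 days) ✗ → not eligible.
Equity Grant Program — status full-time ✓ (not excluded); service 98 weeks ≥ 1 year (≈365 days) ✓; site Portland ✗ (not Denver, Fresno, or Dayton) → not eligible.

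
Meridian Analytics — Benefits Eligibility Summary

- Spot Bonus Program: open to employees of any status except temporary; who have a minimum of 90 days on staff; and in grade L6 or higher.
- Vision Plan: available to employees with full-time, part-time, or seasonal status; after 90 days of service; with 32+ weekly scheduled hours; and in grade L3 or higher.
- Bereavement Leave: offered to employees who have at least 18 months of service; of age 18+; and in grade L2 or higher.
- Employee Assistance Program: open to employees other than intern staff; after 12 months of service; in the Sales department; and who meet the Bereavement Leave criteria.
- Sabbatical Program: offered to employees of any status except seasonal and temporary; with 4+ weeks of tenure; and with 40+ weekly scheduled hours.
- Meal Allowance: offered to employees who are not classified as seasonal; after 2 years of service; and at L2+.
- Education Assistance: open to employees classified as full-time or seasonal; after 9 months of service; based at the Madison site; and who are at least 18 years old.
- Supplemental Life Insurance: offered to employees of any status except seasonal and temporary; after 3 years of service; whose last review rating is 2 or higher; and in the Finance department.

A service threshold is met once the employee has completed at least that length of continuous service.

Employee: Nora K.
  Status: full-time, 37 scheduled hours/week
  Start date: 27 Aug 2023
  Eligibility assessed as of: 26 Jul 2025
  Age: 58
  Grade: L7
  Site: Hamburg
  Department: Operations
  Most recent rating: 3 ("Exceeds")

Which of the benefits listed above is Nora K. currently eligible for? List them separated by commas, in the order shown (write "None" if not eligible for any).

Spot Bonus Program, Vision Plan, Bereavement Leave

Service from 27 Aug 2023 to 26 Jul 2025: 699 days.
Spot Bonus Program — status full-time ✓ (not excluded); service 699 days ≥ 90 days ✓; grade L7 ≥ L6 ✓ → eligible.
Vision Plan — status full-time ✓; service 699 days ≥ 90 days ✓; 37 hrs/wk ≥ 32 ✓; grade L7 ≥ L3 ✓ → eligible.
Bereavement Leave — service 699 days ≥ 18 months (≈540 days) ✓; age 58 ≥ 18 ✓; grade L7 ≥ L2 ✓ → eligible.
Employee Assistance Program — status full-time ✓ (not excluded); service 699 days ≥ 12 months (≈360 days) ✓; dept Operations ✗ → not eligible.
Sabbatical Program — status full-time ✓ (not excluded); service 699 days ≥ 4 weeks (≈28 days) ✓; 37 hrs/wk < 40 ✗ → not eligible.
Meal Allowance — status full-time ✓ (not excluded); service 699 days < 2 years (≈730 days) ✗ → not eligible.
Education Assistance — status full-time ✓; service 699 days ≥ 9 months (≈270 days) ✓; site Hamburg ✗ (not Madison) → not eligible.
Supplemental Life Insurance — status full-time ✓ (not excluded); service 699 days < 3 years (≈1095 days) ✗ → not eligible.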